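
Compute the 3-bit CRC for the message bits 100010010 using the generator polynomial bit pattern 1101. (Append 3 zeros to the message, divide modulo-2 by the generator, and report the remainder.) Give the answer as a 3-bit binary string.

001

Append 3 zeros: 100010010000. Divide by 1101 (XOR where the leading bit is 1):
  pos 0: 1000 XOR 1101 = 0101
  pos 1: 1011 XOR 1101 = 0110
  pos 2: 1100 XOR 1101 = 0001
  pos 5: 1010 XOR 1101 = 0111
  pos 6: 1110 XOR 1101 = 0011
  pos 8: 1100 XOR 1101 = 0001
Remainder (last 3 bits) = 001. This is the CRC / FCS.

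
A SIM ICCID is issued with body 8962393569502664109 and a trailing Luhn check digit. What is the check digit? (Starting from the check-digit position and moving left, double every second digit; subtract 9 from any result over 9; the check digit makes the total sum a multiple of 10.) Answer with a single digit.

2

Partial digits right→left: 9 0 1 4 6 6 2 0 5 9 6 5 3 9 3 2 6 9 8
Double every second digit counting from the check-digit position (so the 1st, 3rd, 5th, ... of the partial from the right).
  doubled (with −9 where >9): 9 2 3 4 1 3 6 6 3 7 → sum 44
  kept as-is: 0 4 6 0 9 5 9 2 9 → sum 44
Total = 44 + 44 = 88.
Check digit = (10 − (88 mod 10)) mod 10 = 2.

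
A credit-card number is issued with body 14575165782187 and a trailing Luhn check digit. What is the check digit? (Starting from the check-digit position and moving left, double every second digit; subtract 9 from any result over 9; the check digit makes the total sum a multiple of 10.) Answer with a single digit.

6

Partial digits right→left: 7 8 1 2 8 7 5 6 1 5 7 5 4 1
Double every second digit counting from the check-digit position (so the 1st, 3rd, 5th, ... of the partial from the right).
  doubled (with −9 where >9): 5 2 7 1 2 5 8 → sum 30
  kept as-is: 8 2 7 6 5 5 1 → sum 34
Total = 30 + 34 = 64.
Check digit = (10 − (64 mod 10)) mod 10 = 6.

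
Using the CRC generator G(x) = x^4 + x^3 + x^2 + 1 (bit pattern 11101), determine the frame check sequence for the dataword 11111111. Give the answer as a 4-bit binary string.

Append 4 zeros: 111111110000. Divide by 11101 (XOR where the leading bit is 1):
  pos 0: 11111 XOR 11101 = 00010
  pos 3: 10111 XOR 11101 = 01010
  pos 4: 10100 XOR 11101 = 01001
  pos 5: 10010 XOR 11101 = 01111
  pos 6: 11110 XOR 11101 = 00011
Remainder (last 4 bits) = 0110. This is the CRC / FCS.

0110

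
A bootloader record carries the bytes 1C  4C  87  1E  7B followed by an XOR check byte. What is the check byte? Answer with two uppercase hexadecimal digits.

XOR the bytes together:
  start with 0x1C
  0x1C ⊕ 0x4C = 0x50
  0x50 ⊕ 0x87 = 0xD7
  0xD7 ⊕ 0x1E = 0xC9
  0xC9 ⊕ 0x7B = 0xB2

B2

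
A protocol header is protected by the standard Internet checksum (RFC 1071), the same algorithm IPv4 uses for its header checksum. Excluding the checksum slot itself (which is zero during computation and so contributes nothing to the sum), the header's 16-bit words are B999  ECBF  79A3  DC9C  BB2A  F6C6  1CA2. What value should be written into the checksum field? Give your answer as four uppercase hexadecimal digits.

34D2

One's-complement addition (fold any carry out of bit 15 back into bit 0):
  0xB999 + 0xECBF = 0x1A658 → wrap carry → 0xA659
  0xA659 + 0x79A3 = 0x11FFC → wrap carry → 0x1FFD
  0x1FFD + 0xDC9C = 0x0FC99
  0xFC99 + 0xBB2A = 0x1B7C3 → wrap carry → 0xB7C4
  0xB7C4 + 0xF6C6 = 0x1AE8A → wrap carry → 0xAE8B
  0xAE8B + 0x1CA2 = 0x0CB2D
One's-complement sum = 0xCB2D.
Checksum = ~0xCB2D & 0xFFFF = 0x34D2.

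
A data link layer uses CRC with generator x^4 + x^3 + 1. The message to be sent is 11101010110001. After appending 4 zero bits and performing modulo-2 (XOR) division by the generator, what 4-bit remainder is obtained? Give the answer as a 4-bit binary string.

Append 4 zeros: 111010101100010000. Divide by 11001 (XOR where the leading bit is 1):
  pos 0: 11101 XOR 11001 = 00100
  pos 2: 10001 XOR 11001 = 01000
  pos 3: 10000 XOR 11001 = 01001
  pos 4: 10011 XOR 11001 = 01010
  pos 5: 10101 XOR 11001 = 01100
  pos 6: 11000 XOR 11001 = 00001
  pos 10: 10010 XOR 11001 = 01011
  pos 11: 10110 XOR 11001 = 01111
  pos 12: 11110 XOR 11001 = 00111
Remainder (last 4 bits) = 1110. This is the CRC / FCS.

1110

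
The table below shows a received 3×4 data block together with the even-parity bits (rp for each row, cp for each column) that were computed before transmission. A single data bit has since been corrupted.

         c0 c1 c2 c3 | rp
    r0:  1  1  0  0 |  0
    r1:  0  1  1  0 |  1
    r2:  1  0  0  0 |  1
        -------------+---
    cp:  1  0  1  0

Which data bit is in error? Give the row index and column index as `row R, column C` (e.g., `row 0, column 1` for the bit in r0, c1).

Recompute each row's even parity and compare to rp:
  r0: data parity 0, sent rp 0 → ok
  r1: data parity 0, sent rp 1 → mismatch
  r2: data parity 1, sent rp 1 → ok
Recompute each column's even parity and compare to cp:
  c0: data parity 0, sent cp 1 → mismatch
  c1: data parity 0, sent cp 0 → ok
  c2: data parity 1, sent cp 1 → ok
  c3: data parity 0, sent cp 0 → ok
Exactly one row (r1) and one column (c0) fail → the flipped bit is at their intersection.

row 1, column 0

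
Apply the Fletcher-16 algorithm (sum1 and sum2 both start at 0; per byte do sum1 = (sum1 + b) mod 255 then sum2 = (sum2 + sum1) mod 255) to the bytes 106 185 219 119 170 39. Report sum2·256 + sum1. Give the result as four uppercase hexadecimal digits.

Running sums (mod 255):
  after byte 0 (106): sum1=106, sum2=106
  after byte 1 (185): sum1=36, sum2=142
  after byte 2 (219): sum1=0, sum2=142
  after byte 3 (119): sum1=119, sum2=6
  after byte 4 (170): sum1=34, sum2=40
  after byte 5 (39): sum1=73, sum2=113
Checksum = sum2·256 + sum1 = 113·256 + 73 = 29001 = 0x7149.

7149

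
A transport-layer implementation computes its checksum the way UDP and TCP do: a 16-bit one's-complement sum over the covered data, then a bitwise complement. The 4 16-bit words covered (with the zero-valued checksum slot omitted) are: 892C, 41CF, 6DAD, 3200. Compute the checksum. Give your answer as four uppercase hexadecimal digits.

9556

One's-complement addition (fold any carry out of bit 15 back into bit 0):
  0x892C + 0x41CF = 0x0CAFB
  0xCAFB + 0x6DAD = 0x138A8 → wrap carry → 0x38A9
  0x38A9 + 0x3200 = 0x06AA9
One's-complement sum = 0x6AA9.
Checksum = ~0x6AA9 & 0xFFFF = 0x9556.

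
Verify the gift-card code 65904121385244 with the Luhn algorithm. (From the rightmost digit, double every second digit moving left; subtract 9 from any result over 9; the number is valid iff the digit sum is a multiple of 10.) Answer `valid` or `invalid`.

From the right, keep odd positions and double even positions (subtract 9 from any doubled value over 9):
  doubled (positions 2,4,...): 8 1 6 4 8 9 3 → sum 39
  kept (positions 1,3,...): 4 2 8 1 1 0 5 → sum 21
Total = 60.
60 mod 10 = 0, so the number is valid.

valid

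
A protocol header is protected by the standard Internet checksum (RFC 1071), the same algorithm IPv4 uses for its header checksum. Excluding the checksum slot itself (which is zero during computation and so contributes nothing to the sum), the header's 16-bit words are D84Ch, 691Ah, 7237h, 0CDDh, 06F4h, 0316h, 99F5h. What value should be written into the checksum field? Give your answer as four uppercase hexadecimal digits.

One's-complement addition (fold any carry out of bit 15 back into bit 0):
  0xD84C + 0x691A = 0x14166 → wrap carry → 0x4167
  0x4167 + 0x7237 = 0x0B39E
  0xB39E + 0x0CDD = 0x0C07B
  0xC07B + 0x06F4 = 0x0C76F
  0xC76F + 0x0316 = 0x0CA85
  0xCA85 + 0x99F5 = 0x1647A → wrap carry → 0x647B
One's-complement sum = 0x647B.
Checksum = ~0x647B & 0xFFFF = 0x9B84.

9B84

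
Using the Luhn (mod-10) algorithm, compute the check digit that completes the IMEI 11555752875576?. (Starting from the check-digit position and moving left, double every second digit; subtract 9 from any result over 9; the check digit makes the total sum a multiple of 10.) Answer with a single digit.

3

Partial digits right→left: 6 7 5 5 7 8 2 5 7 5 5 5 1 1
Double every second digit counting from the check-digit position (so the 1st, 3rd, 5th, ... of the partial from the right).
  doubled (with −9 where >9): 3 1 5 4 5 1 2 → sum 21
  kept as-is: 7 5 8 5 5 5 1 → sum 36
Total = 21 + 36 = 57.
Check digit = (10 − (57 mod 10)) mod 10 = 3.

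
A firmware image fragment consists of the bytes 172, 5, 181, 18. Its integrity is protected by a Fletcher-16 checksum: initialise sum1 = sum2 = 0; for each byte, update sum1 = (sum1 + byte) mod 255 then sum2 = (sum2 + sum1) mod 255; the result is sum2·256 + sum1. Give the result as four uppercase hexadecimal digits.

3F79

Running sums (mod 255):
  after byte 0 (172): sum1=172, sum2=172
  after byte 1 (5): sum1=177, sum2=94
  after byte 2 (181): sum1=103, sum2=197
  after byte 3 (18): sum1=121, sum2=63
Checksum = sum2·256 + sum1 = 63·256 + 121 = 16249 = 0x3F79.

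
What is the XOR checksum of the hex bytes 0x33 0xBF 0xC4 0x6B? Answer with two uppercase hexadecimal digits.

23

XOR the bytes together:
  start with 0x33
  0x33 ⊕ 0xBF = 0x8C
  0x8C ⊕ 0xC4 = 0x48
  0x48 ⊕ 0x6B = 0x23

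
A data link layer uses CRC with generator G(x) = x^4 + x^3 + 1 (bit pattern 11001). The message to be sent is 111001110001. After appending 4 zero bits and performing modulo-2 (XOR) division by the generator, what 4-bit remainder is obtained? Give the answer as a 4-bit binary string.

0011

Append 4 zeros: 1110011100010000. Divide by 11001 (XOR where the leading bit is 1):
  pos 0: 11100 XOR 11001 = 00101
  pos 2: 10111 XOR 11001 = 01110
  pos 3: 11101 XOR 11001 = 00100
  pos 5: 10000 XOR 11001 = 01001
  pos 6: 10010 XOR 11001 = 01011
  pos 7: 10111 XOR 11001 = 01110
  pos 8: 11100 XOR 11001 = 00101
  pos 10: 10100 XOR 11001 = 01101
  pos 11: 11010 XOR 11001 = 00011
Remainder (last 4 bits) = 0011. This is the CRC / FCS.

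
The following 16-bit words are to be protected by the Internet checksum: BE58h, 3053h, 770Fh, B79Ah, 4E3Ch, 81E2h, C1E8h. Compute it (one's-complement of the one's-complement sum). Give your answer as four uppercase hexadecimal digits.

50A2

One's-complement addition (fold any carry out of bit 15 back into bit 0):
  0xBE58 + 0x3053 = 0x0EEAB
  0xEEAB + 0x770F = 0x165BA → wrap carry → 0x65BB
  0x65BB + 0xB79A = 0x11D55 → wrap carry → 0x1D56
  0x1D56 + 0x4E3C = 0x06B92
  0x6B92 + 0x81E2 = 0x0ED74
  0xED74 + 0xC1E8 = 0x1AF5C → wrap carry → 0xAF5D
One's-complement sum = 0xAF5D.
Checksum = ~0xAF5D & 0xFFFF = 0x50A2.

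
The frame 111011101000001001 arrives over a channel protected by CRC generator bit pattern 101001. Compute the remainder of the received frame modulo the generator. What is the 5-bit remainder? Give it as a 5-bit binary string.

Modulo-2 division of 111011101000001001 by 101001:
  pos 0: 111011 XOR 101001 = 010010
  pos 1: 100101 XOR 101001 = 001100
  pos 3: 110001 XOR 101001 = 011000
  pos 4: 110000 XOR 101001 = 011001
  pos 5: 110010 XOR 101001 = 011011
  pos 6: 110110 XOR 101001 = 011111
  pos 7: 111110 XOR 101001 = 010111
  pos 8: 101110 XOR 101001 = 000111
  pos 11: 111100 XOR 101001 = 010101
  pos 12: 101011 XOR 101001 = 000010
Remainder = 00010 (nonzero — an error is detected).

00010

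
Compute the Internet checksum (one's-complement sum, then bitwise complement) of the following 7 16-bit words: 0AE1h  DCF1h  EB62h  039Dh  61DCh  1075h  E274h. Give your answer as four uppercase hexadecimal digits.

One's-complement addition (fold any carry out of bit 15 back into bit 0):
  0x0AE1 + 0xDCF1 = 0x0E7D2
  0xE7D2 + 0xEB62 = 0x1D334 → wrap carry → 0xD335
  0xD335 + 0x039D = 0x0D6D2
  0xD6D2 + 0x61DC = 0x138AE → wrap carry → 0x38AF
  0x38AF + 0x1075 = 0x04924
  0x4924 + 0xE274 = 0x12B98 → wrap carry → 0x2B99
One's-complement sum = 0x2B99.
Checksum = ~0x2B99 & 0xFFFF = 0xD466.

D466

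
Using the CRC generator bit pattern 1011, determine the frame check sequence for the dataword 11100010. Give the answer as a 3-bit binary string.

Append 3 zeros: 11100010000. Divide by 1011 (XOR where the leading bit is 1):
  pos 0: 1110 XOR 1011 = 0101
  pos 1: 1010 XOR 1011 = 0001
  pos 4: 1010 XOR 1011 = 0001
  pos 7: 1000 XOR 1011 = 0011
Remainder (last 3 bits) = 011. This is the CRC / FCS.

011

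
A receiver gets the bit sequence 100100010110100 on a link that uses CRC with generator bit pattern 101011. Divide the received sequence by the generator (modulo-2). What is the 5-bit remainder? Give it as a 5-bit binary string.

00000

Modulo-2 division of 100100010110100 by 101011:
  pos 0: 100100 XOR 101011 = 001111
  pos 2: 111101 XOR 101011 = 010110
  pos 3: 101100 XOR 101011 = 000111
  pos 6: 111110 XOR 101011 = 010101
  pos 7: 101011 XOR 101011 = 000000
Remainder = 00000 (zero — the frame passes the CRC check).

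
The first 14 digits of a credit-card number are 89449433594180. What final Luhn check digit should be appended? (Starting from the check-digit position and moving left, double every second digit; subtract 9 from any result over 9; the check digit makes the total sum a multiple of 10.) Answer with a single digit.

Partial digits right→left: 0 8 1 4 9 5 3 3 4 9 4 4 9 8
Double every second digit counting from the check-digit position (so the 1st, 3rd, 5th, ... of the partial from the right).
  doubled (with −9 where >9): 0 2 9 6 8 8 9 → sum 42
  kept as-is: 8 4 5 3 9 4 8 → sum 41
Total = 42 + 41 = 83.
Check digit = (10 − (83 mod 10)) mod 10 = 7.

7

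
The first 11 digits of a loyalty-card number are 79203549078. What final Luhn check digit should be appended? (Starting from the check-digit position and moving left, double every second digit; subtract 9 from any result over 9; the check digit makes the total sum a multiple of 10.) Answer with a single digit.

0

Partial digits right→left: 8 7 0 9 4 5 3 0 2 9 7
Double every second digit counting from the check-digit position (so the 1st, 3rd, 5th, ... of the partial from the right).
  doubled (with −9 where >9): 7 0 8 6 4 5 → sum 30
  kept as-is: 7 9 5 0 9 → sum 30
Total = 30 + 30 = 60.
Check digit = (10 − (60 mod 10)) mod 10 = 0.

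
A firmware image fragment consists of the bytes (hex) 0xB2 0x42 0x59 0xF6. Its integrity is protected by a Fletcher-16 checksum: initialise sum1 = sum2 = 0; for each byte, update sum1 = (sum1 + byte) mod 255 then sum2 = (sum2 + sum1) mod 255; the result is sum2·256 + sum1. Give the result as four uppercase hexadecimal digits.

3B45

Running sums (mod 255):
  after byte 0 (0xB2): sum1=178, sum2=178
  after byte 1 (0x42): sum1=244, sum2=167
  after byte 2 (0x59): sum1=78, sum2=245
  after byte 3 (0xF6): sum1=69, sum2=59
Checksum = sum2·256 + sum1 = 59·256 + 69 = 15173 = 0x3B45.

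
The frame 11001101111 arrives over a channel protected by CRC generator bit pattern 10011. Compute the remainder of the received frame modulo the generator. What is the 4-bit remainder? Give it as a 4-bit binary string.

1000

Modulo-2 division of 11001101111 by 10011:
  pos 0: 11001 XOR 10011 = 01010
  pos 1: 10101 XOR 10011 = 00110
  pos 3: 11001 XOR 10011 = 01010
  pos 4: 10101 XOR 10011 = 00110
  pos 6: 11011 XOR 10011 = 01000
Remainder = 1000 (nonzero — an error is detected).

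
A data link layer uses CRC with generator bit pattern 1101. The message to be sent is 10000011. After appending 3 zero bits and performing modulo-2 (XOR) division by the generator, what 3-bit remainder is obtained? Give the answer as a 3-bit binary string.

Append 3 zeros: 10000011000. Divide by 1101 (XOR where the leading bit is 1):
  pos 0: 1000 XOR 1101 = 0101
  pos 1: 1010 XOR 1101 = 0111
  pos 2: 1110 XOR 1101 = 0011
  pos 4: 1111 XOR 1101 = 0010
  pos 6: 1000 XOR 1101 = 0101
  pos 7: 1010 XOR 1101 = 0111
Remainder (last 3 bits) = 111. This is the CRC / FCS.

111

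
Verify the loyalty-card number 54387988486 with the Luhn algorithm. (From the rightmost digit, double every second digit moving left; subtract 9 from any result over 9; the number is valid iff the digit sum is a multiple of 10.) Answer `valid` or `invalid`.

From the right, keep odd positions and double even positions (subtract 9 from any doubled value over 9):
  doubled (positions 2,4,...): 7 7 9 7 8 → sum 38
  kept (positions 1,3,...): 6 4 8 7 3 5 → sum 33
Total = 71.
71 mod 10 = 1, so the number is invalid.

invalid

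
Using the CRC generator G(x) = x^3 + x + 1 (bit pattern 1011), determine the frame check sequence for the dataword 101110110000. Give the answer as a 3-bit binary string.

Append 3 zeros: 101110110000000. Divide by 1011 (XOR where the leading bit is 1):
  pos 0: 1011 XOR 1011 = 0000
  pos 4: 1011 XOR 1011 = 0000
Remainder (last 3 bits) = 000. This is the CRC / FCS.

000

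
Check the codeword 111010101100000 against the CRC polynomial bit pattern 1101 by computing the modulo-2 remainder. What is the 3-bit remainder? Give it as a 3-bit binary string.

110

Modulo-2 division of 111010101100000 by 1101:
  pos 0: 1110 XOR 1101 = 0011
  pos 2: 1110 XOR 1101 = 0011
  pos 4: 1110 XOR 1101 = 0011
  pos 6: 1111 XOR 1101 = 0010
  pos 8: 1000 XOR 1101 = 0101
  pos 9: 1010 XOR 1101 = 0111
  pos 10: 1110 XOR 1101 = 0011
Remainder = 110 (nonzero — an error is detected).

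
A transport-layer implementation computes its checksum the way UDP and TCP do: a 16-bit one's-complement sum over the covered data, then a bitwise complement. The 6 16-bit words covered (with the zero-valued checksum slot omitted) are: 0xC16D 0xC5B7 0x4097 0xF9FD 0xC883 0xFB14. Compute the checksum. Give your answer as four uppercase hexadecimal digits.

One's-complement addition (fold any carry out of bit 15 back into bit 0):
  0xC16D + 0xC5B7 = 0x18724 → wrap carry → 0x8725
  0x8725 + 0x4097 = 0x0C7BC
  0xC7BC + 0xF9FD = 0x1C1B9 → wrap carry → 0xC1BA
  0xC1BA + 0xC883 = 0x18A3D → wrap carry → 0x8A3E
  0x8A3E + 0xFB14 = 0x18552 → wrap carry → 0x8553
One's-complement sum = 0x8553.
Checksum = ~0x8553 & 0xFFFF = 0x7AAC.

7AAC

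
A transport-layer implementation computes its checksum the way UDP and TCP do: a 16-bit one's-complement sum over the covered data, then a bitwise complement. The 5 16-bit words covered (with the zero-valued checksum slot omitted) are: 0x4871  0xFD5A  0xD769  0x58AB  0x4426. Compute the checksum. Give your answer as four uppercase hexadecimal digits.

45F8

One's-complement addition (fold any carry out of bit 15 back into bit 0):
  0x4871 + 0xFD5A = 0x145CB → wrap carry → 0x45CC
  0x45CC + 0xD769 = 0x11D35 → wrap carry → 0x1D36
  0x1D36 + 0x58AB = 0x075E1
  0x75E1 + 0x4426 = 0x0BA07
One's-complement sum = 0xBA07.
Checksum = ~0xBA07 & 0xFFFF = 0x45F8.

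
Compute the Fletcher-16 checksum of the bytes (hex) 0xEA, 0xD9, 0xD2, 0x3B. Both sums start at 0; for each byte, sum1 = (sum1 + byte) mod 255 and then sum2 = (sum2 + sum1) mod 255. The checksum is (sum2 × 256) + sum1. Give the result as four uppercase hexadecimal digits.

1AD2

Running sums (mod 255):
  after byte 0 (0xEA): sum1=234, sum2=234
  after byte 1 (0xD9): sum1=196, sum2=175
  after byte 2 (0xD2): sum1=151, sum2=71
  after byte 3 (0x3B): sum1=210, sum2=26
Checksum = sum2·256 + sum1 = 26·256 + 210 = 6866 = 0x1AD2.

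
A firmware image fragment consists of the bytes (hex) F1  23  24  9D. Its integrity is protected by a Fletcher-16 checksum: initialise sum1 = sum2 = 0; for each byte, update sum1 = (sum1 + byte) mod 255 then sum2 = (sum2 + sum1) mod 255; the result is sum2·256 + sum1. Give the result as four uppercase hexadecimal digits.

Running sums (mod 255):
  after byte 0 (F1): sum1=241, sum2=241
  after byte 1 (23): sum1=21, sum2=7
  after byte 2 (24): sum1=57, sum2=64
  after byte 3 (9D): sum1=214, sum2=23
Checksum = sum2·256 + sum1 = 23·256 + 214 = 6102 = 0x17D6.

17D6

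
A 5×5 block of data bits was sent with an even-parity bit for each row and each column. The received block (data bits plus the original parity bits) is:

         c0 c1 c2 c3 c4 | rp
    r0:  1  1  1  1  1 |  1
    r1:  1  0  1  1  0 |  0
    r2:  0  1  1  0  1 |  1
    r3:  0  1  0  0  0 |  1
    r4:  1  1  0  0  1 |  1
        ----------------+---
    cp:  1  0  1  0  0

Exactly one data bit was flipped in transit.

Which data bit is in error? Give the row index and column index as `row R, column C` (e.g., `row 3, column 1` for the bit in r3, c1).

Recompute each row's even parity and compare to rp:
  r0: data parity 1, sent rp 1 → ok
  r1: data parity 1, sent rp 0 → mismatch
  r2: data parity 1, sent rp 1 → ok
  r3: data parity 1, sent rp 1 → ok
  r4: data parity 1, sent rp 1 → ok
Recompute each column's even parity and compare to cp:
  c0: data parity 1, sent cp 1 → ok
  c1: data parity 0, sent cp 0 → ok
  c2: data parity 1, sent cp 1 → ok
  c3: data parity 0, sent cp 0 → ok
  c4: data parity 1, sent cp 0 → mismatch
Exactly one row (r1) and one column (c4) fail → the flipped bit is at their intersection.

row 1, column 4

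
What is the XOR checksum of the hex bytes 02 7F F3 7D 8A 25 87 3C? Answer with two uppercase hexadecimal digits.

XOR the bytes together:
  start with 0x02
  0x02 ⊕ 0x7F = 0x7D
  0x7D ⊕ 0xF3 = 0x8E
  0x8E ⊕ 0x7D = 0xF3
  0xF3 ⊕ 0x8A = 0x79
  0x79 ⊕ 0x25 = 0x5C
  0x5C ⊕ 0x87 = 0xDB
  0xDB ⊕ 0x3C = 0xE7

E7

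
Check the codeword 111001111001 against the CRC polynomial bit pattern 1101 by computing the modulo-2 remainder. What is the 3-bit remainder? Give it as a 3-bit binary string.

Modulo-2 division of 111001111001 by 1101:
  pos 0: 1110 XOR 1101 = 0011
  pos 2: 1101 XOR 1101 = 0000
  pos 6: 1110 XOR 1101 = 0011
  pos 8: 1101 XOR 1101 = 0000
Remainder = 000 (zero — the frame passes the CRC check).

000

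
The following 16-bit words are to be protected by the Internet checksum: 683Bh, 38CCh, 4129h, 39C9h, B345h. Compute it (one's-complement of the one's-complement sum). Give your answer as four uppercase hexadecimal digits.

30C0

One's-complement addition (fold any carry out of bit 15 back into bit 0):
  0x683B + 0x38CC = 0x0A107
  0xA107 + 0x4129 = 0x0E230
  0xE230 + 0x39C9 = 0x11BF9 → wrap carry → 0x1BFA
  0x1BFA + 0xB345 = 0x0CF3F
One's-complement sum = 0xCF3F.
Checksum = ~0xCF3F & 0xFFFF = 0x30C0.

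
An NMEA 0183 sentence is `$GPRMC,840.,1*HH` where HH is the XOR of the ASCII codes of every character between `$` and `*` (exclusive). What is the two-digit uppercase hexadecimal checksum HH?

XOR the ASCII codes of the payload characters:
  'G' = 0x47 → acc = 0x47
  'P' = 0x50 → acc = 0x17
  'R' = 0x52 → acc = 0x45
  'M' = 0x4D → acc = 0x08
  'C' = 0x43 → acc = 0x4B
  ',' = 0x2C → acc = 0x67
  '8' = 0x38 → acc = 0x5F
  '4' = 0x34 → acc = 0x6B
  '0' = 0x30 → acc = 0x5B
  '.' = 0x2E → acc = 0x75
  ',' = 0x2C → acc = 0x59
  '1' = 0x31 → acc = 0x68
Checksum = 0x68.

68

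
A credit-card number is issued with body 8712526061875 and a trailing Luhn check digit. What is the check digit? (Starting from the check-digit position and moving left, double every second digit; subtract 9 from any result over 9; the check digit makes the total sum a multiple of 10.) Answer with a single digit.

Partial digits right→left: 5 7 8 1 6 0 6 2 5 2 1 7 8
Double every second digit counting from the check-digit position (so the 1st, 3rd, 5th, ... of the partial from the right).
  doubled (with −9 where >9): 1 7 3 3 1 2 7 → sum 24
  kept as-is: 7 1 0 2 2 7 → sum 19
Total = 24 + 19 = 43.
Check digit = (10 − (43 mod 10)) mod 10 = 7.

7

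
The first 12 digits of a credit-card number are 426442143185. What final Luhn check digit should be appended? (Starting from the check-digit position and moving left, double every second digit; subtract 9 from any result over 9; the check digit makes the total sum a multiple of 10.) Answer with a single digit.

7

Partial digits right→left: 5 8 1 3 4 1 2 4 4 6 2 4
Double every second digit counting from the check-digit position (so the 1st, 3rd, 5th, ... of the partial from the right).
  doubled (with −9 where >9): 1 2 8 4 8 4 → sum 27
  kept as-is: 8 3 1 4 6 4 → sum 26
Total = 27 + 26 = 53.
Check digit = (10 − (53 mod 10)) mod 10 = 7.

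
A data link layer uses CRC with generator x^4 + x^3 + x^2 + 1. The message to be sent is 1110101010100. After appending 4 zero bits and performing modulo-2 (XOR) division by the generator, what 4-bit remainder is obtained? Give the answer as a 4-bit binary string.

Append 4 zeros: 11101010101000000. Divide by 11101 (XOR where the leading bit is 1):
  pos 0: 11101 XOR 11101 = 00000
  pos 6: 10101 XOR 11101 = 01000
  pos 7: 10000 XOR 11101 = 01101
  pos 8: 11010 XOR 11101 = 00111
  pos 10: 11100 XOR 11101 = 00001
Remainder (last 4 bits) = 0100. This is the CRC / FCS.

0100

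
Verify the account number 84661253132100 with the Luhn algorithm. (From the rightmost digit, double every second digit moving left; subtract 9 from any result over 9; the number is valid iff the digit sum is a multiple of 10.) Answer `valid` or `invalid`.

invalid

From the right, keep odd positions and double even positions (subtract 9 from any doubled value over 9):
  doubled (positions 2,4,...): 0 4 2 1 2 3 7 → sum 19
  kept (positions 1,3,...): 0 1 3 3 2 6 4 → sum 19
Total = 38.
38 mod 10 = 8, so the number is invalid.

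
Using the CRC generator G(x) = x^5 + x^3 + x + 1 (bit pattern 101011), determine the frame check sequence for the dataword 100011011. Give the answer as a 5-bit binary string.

Append 5 zeros: 10001101100000. Divide by 101011 (XOR where the leading bit is 1):
  pos 0: 100011 XOR 101011 = 001000
  pos 2: 100001 XOR 101011 = 001010
  pos 4: 101010 XOR 101011 = 000001
Remainder (last 5 bits) = 10000. This is the CRC / FCS.

10000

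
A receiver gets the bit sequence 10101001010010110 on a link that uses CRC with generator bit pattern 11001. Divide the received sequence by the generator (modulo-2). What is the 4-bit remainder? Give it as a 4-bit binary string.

0000

Modulo-2 division of 10101001010010110 by 11001:
  pos 0: 10101 XOR 11001 = 01100
  pos 1: 11000 XOR 11001 = 00001
  pos 5: 10101 XOR 11001 = 01100
  pos 6: 11000 XOR 11001 = 00001
  pos 10: 10101 XOR 11001 = 01100
  pos 11: 11001 XOR 11001 = 00000
Remainder = 0000 (zero — the frame passes the CRC check).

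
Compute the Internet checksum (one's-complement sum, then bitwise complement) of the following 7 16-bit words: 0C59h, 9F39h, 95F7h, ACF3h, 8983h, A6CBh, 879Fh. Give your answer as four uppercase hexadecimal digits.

One's-complement addition (fold any carry out of bit 15 back into bit 0):
  0x0C59 + 0x9F39 = 0x0AB92
  0xAB92 + 0x95F7 = 0x14189 → wrap carry → 0x418A
  0x418A + 0xACF3 = 0x0EE7D
  0xEE7D + 0x8983 = 0x17800 → wrap carry → 0x7801
  0x7801 + 0xA6CB = 0x11ECC → wrap carry → 0x1ECD
  0x1ECD + 0x879F = 0x0A66C
One's-complement sum = 0xA66C.
Checksum = ~0xA66C & 0xFFFF = 0x5993.

5993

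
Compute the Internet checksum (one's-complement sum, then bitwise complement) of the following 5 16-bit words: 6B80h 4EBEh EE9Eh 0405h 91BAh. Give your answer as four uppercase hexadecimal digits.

One's-complement addition (fold any carry out of bit 15 back into bit 0):
  0x6B80 + 0x4EBE = 0x0BA3E
  0xBA3E + 0xEE9E = 0x1A8DC → wrap carry → 0xA8DD
  0xA8DD + 0x0405 = 0x0ACE2
  0xACE2 + 0x91BA = 0x13E9C → wrap carry → 0x3E9D
One's-complement sum = 0x3E9D.
Checksum = ~0x3E9D & 0xFFFF = 0xC162.

C162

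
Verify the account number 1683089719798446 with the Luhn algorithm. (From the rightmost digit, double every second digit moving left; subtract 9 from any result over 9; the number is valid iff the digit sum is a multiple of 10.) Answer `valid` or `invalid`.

From the right, keep odd positions and double even positions (subtract 9 from any doubled value over 9):
  doubled (positions 2,4,...): 8 7 5 2 9 0 7 2 → sum 40
  kept (positions 1,3,...): 6 4 9 9 7 8 3 6 → sum 52
Total = 92.
92 mod 10 = 2, so the number is invalid.

invalid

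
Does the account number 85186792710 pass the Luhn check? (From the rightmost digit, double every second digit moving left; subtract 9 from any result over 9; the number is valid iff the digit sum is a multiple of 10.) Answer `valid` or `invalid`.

From the right, keep odd positions and double even positions (subtract 9 from any doubled value over 9):
  doubled (positions 2,4,...): 2 4 5 7 1 → sum 19
  kept (positions 1,3,...): 0 7 9 6 1 8 → sum 31
Total = 50.
50 mod 10 = 0, so the number is valid.

valid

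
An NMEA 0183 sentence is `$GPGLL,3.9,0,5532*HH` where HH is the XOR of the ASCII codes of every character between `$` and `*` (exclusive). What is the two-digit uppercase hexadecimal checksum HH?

69

XOR the ASCII codes of the payload characters:
  'G' = 0x47 → acc = 0x47
  'P' = 0x50 → acc = 0x17
  'G' = 0x47 → acc = 0x50
  'L' = 0x4C → acc = 0x1C
  'L' = 0x4C → acc = 0x50
  ',' = 0x2C → acc = 0x7C
  '3' = 0x33 → acc = 0x4F
  '.' = 0x2E → acc = 0x61
  '9' = 0x39 → acc = 0x58
  ',' = 0x2C → acc = 0x74
  '0' = 0x30 → acc = 0x44
  ',' = 0x2C → acc = 0x68
  '5' = 0x35 → acc = 0x5D
  '5' = 0x35 → acc = 0x68
  '3' = 0x33 → acc = 0x5B
  '2' = 0x32 → acc = 0x69
Checksum = 0x69.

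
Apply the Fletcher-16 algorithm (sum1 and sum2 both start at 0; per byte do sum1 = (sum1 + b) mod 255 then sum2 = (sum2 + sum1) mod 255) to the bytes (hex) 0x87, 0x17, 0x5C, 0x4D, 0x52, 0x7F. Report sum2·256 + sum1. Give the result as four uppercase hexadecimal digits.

1E1A

Running sums (mod 255):
  after byte 0 (0x87): sum1=135, sum2=135
  after byte 1 (0x17): sum1=158, sum2=38
  after byte 2 (0x5C): sum1=250, sum2=33
  after byte 3 (0x4D): sum1=72, sum2=105
  after byte 4 (0x52): sum1=154, sum2=4
  after byte 5 (0x7F): sum1=26, sum2=30
Checksum = sum2·256 + sum1 = 30·256 + 26 = 7706 = 0x1E1A.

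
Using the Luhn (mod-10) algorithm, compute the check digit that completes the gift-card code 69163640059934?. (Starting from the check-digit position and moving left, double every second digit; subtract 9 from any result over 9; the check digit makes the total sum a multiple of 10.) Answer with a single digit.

1

Partial digits right→left: 4 3 9 9 5 0 0 4 6 3 6 1 9 6
Double every second digit counting from the check-digit position (so the 1st, 3rd, 5th, ... of the partial from the right).
  doubled (with −9 where >9): 8 9 1 0 3 3 9 → sum 33
  kept as-is: 3 9 0 4 3 1 6 → sum 26
Total = 33 + 26 = 59.
Check digit = (10 − (59 mod 10)) mod 10 = 1.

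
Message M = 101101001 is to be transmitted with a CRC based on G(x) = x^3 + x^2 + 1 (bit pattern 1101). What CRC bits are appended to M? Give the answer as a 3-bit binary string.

010

Append 3 zeros: 101101001000. Divide by 1101 (XOR where the leading bit is 1):
  pos 0: 1011 XOR 1101 = 0110
  pos 1: 1100 XOR 1101 = 0001
  pos 4: 1100 XOR 1101 = 0001
  pos 7: 1100 XOR 1101 = 0001
Remainder (last 3 bits) = 010. This is the CRC / FCS.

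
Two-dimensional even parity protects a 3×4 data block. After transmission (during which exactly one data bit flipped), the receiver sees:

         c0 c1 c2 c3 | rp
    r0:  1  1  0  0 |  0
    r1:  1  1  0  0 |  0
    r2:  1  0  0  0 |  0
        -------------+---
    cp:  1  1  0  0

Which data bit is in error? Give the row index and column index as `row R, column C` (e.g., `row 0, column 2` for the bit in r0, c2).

Recompute each row's even parity and compare to rp:
  r0: data parity 0, sent rp 0 → ok
  r1: data parity 0, sent rp 0 → ok
  r2: data parity 1, sent rp 0 → mismatch
Recompute each column's even parity and compare to cp:
  c0: data parity 1, sent cp 1 → ok
  c1: data parity 0, sent cp 1 → mismatch
  c2: data parity 0, sent cp 0 → ok
  c3: data parity 0, sent cp 0 → ok
Exactly one row (r2) and one column (c1) fail → the flipped bit is at their intersection.

row 2, column 1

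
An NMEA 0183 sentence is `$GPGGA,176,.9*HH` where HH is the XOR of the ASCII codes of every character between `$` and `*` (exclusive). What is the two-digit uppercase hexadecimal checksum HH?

XOR the ASCII codes of the payload characters:
  'G' = 0x47 → acc = 0x47
  'P' = 0x50 → acc = 0x17
  'G' = 0x47 → acc = 0x50
  'G' = 0x47 → acc = 0x17
  'A' = 0x41 → acc = 0x56
  ',' = 0x2C → acc = 0x7A
  '1' = 0x31 → acc = 0x4B
  '7' = 0x37 → acc = 0x7C
  '6' = 0x36 → acc = 0x4A
  ',' = 0x2C → acc = 0x66
  '.' = 0x2E → acc = 0x48
  '9' = 0x39 → acc = 0x71
Checksum = 0x71.

71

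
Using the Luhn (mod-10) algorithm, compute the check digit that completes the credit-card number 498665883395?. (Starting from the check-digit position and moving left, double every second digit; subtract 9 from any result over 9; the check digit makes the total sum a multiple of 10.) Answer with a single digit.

Partial digits right→left: 5 9 3 3 8 8 5 6 6 8 9 4
Double every second digit counting from the check-digit position (so the 1st, 3rd, 5th, ... of the partial from the right).
  doubled (with −9 where >9): 1 6 7 1 3 9 → sum 27
  kept as-is: 9 3 8 6 8 4 → sum 38
Total = 27 + 38 = 65.
Check digit = (10 − (65 mod 10)) mod 10 = 5.

5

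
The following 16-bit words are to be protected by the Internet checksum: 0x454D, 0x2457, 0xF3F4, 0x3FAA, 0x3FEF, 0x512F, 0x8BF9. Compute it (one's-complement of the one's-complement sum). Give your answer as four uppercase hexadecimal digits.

One's-complement addition (fold any carry out of bit 15 back into bit 0):
  0x454D + 0x2457 = 0x069A4
  0x69A4 + 0xF3F4 = 0x15D98 → wrap carry → 0x5D99
  0x5D99 + 0x3FAA = 0x09D43
  0x9D43 + 0x3FEF = 0x0DD32
  0xDD32 + 0x512F = 0x12E61 → wrap carry → 0x2E62
  0x2E62 + 0x8BF9 = 0x0BA5B
One's-complement sum = 0xBA5B.
Checksum = ~0xBA5B & 0xFFFF = 0x45A4.

45A4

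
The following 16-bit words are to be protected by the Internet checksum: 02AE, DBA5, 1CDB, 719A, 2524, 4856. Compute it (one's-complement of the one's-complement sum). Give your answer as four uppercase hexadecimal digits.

25BC

One's-complement addition (fold any carry out of bit 15 back into bit 0):
  0x02AE + 0xDBA5 = 0x0DE53
  0xDE53 + 0x1CDB = 0x0FB2E
  0xFB2E + 0x719A = 0x16CC8 → wrap carry → 0x6CC9
  0x6CC9 + 0x2524 = 0x091ED
  0x91ED + 0x4856 = 0x0DA43
One's-complement sum = 0xDA43.
Checksum = ~0xDA43 & 0xFFFF = 0x25BC.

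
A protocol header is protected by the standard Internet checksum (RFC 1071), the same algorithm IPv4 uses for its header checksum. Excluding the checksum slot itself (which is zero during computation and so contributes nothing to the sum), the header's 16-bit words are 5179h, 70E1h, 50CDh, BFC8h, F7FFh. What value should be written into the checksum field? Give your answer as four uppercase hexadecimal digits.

One's-complement addition (fold any carry out of bit 15 back into bit 0):
  0x5179 + 0x70E1 = 0x0C25A
  0xC25A + 0x50CD = 0x11327 → wrap carry → 0x1328
  0x1328 + 0xBFC8 = 0x0D2F0
  0xD2F0 + 0xF7FF = 0x1CAEF → wrap carry → 0xCAF0
One's-complement sum = 0xCAF0.
Checksum = ~0xCAF0 & 0xFFFF = 0x350F.

350F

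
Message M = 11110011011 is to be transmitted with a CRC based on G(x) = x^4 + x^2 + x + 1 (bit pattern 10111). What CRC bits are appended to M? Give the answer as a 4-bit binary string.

1001

Append 4 zeros: 111100110110000. Divide by 10111 (XOR where the leading bit is 1):
  pos 0: 11110 XOR 10111 = 01001
  pos 1: 10010 XOR 10111 = 00101
  pos 3: 10111 XOR 10111 = 00000
  pos 9: 11000 XOR 10111 = 01111
  pos 10: 11110 XOR 10111 = 01001
Remainder (last 4 bits) = 1001. This is the CRC / FCS.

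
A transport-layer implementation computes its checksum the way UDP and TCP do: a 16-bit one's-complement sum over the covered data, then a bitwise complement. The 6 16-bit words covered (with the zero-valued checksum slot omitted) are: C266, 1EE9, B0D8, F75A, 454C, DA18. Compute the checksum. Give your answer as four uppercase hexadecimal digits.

One's-complement addition (fold any carry out of bit 15 back into bit 0):
  0xC266 + 0x1EE9 = 0x0E14F
  0xE14F + 0xB0D8 = 0x19227 → wrap carry → 0x9228
  0x9228 + 0xF75A = 0x18982 → wrap carry → 0x8983
  0x8983 + 0x454C = 0x0CECF
  0xCECF + 0xDA18 = 0x1A8E7 → wrap carry → 0xA8E8
One's-complement sum = 0xA8E8.
Checksum = ~0xA8E8 & 0xFFFF = 0x5717.

5717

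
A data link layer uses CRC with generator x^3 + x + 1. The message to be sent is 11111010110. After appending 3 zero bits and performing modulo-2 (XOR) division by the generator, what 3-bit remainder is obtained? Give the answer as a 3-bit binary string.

011

Append 3 zeros: 11111010110000. Divide by 1011 (XOR where the leading bit is 1):
  pos 0: 1111 XOR 1011 = 0100
  pos 1: 1001 XOR 1011 = 0010
  pos 3: 1001 XOR 1011 = 0010
  pos 5: 1001 XOR 1011 = 0010
  pos 7: 1010 XOR 1011 = 0001
  pos 10: 1000 XOR 1011 = 0011
Remainder (last 3 bits) = 011. This is the CRC / FCS.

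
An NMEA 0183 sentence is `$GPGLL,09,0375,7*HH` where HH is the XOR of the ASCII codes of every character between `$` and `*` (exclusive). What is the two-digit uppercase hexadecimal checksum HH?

XOR the ASCII codes of the payload characters:
  'G' = 0x47 → acc = 0x47
  'P' = 0x50 → acc = 0x17
  'G' = 0x47 → acc = 0x50
  'L' = 0x4C → acc = 0x1C
  'L' = 0x4C → acc = 0x50
  ',' = 0x2C → acc = 0x7C
  '0' = 0x30 → acc = 0x4C
  '9' = 0x39 → acc = 0x75
  ',' = 0x2C → acc = 0x59
  '0' = 0x30 → acc = 0x69
  '3' = 0x33 → acc = 0x5A
  '7' = 0x37 → acc = 0x6D
  '5' = 0x35 → acc = 0x58
  ',' = 0x2C → acc = 0x74
  '7' = 0x37 → acc = 0x43
Checksum = 0x43.

43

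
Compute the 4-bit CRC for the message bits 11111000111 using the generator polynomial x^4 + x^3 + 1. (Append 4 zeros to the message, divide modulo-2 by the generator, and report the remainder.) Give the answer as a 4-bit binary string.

0011

Append 4 zeros: 111110001110000. Divide by 11001 (XOR where the leading bit is 1):
  pos 0: 11111 XOR 11001 = 00110
  pos 2: 11000 XOR 11001 = 00001
  pos 6: 10111 XOR 11001 = 01110
  pos 7: 11100 XOR 11001 = 00101
  pos 9: 10100 XOR 11001 = 01101
  pos 10: 11010 XOR 11001 = 00011
Remainder (last 4 bits) = 0011. This is the CRC / FCS.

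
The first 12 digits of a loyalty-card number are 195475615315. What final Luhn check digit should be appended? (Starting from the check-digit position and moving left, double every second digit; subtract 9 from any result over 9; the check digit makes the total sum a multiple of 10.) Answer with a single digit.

8

Partial digits right→left: 5 1 3 5 1 6 5 7 4 5 9 1
Double every second digit counting from the check-digit position (so the 1st, 3rd, 5th, ... of the partial from the right).
  doubled (with −9 where >9): 1 6 2 1 8 9 → sum 27
  kept as-is: 1 5 6 7 5 1 → sum 25
Total = 27 + 25 = 52.
Check digit = (10 − (52 mod 10)) mod 10 = 8.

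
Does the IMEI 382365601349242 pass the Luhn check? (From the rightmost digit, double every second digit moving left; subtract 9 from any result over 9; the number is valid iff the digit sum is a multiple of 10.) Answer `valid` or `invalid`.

invalid

From the right, keep odd positions and double even positions (subtract 9 from any doubled value over 9):
  doubled (positions 2,4,...): 8 9 6 0 1 6 7 → sum 37
  kept (positions 1,3,...): 2 2 4 1 6 6 2 3 → sum 26
Total = 63.
63 mod 10 = 3, so the number is invalid.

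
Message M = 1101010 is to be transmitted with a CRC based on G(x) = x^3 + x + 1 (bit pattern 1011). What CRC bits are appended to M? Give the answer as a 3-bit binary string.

101

Append 3 zeros: 1101010000. Divide by 1011 (XOR where the leading bit is 1):
  pos 0: 1101 XOR 1011 = 0110
  pos 1: 1100 XOR 1011 = 0111
  pos 2: 1111 XOR 1011 = 0100
  pos 3: 1000 XOR 1011 = 0011
  pos 5: 1100 XOR 1011 = 0111
  pos 6: 1110 XOR 1011 = 0101
Remainder (last 3 bits) = 101. This is the CRC / FCS.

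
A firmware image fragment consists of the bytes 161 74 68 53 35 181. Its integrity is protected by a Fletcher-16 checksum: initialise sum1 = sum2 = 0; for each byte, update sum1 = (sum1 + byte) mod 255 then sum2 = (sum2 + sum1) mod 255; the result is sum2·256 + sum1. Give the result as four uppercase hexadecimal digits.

Running sums (mod 255):
  after byte 0 (161): sum1=161, sum2=161
  after byte 1 (74): sum1=235, sum2=141
  after byte 2 (68): sum1=48, sum2=189
  after byte 3 (53): sum1=101, sum2=35
  after byte 4 (35): sum1=136, sum2=171
  after byte 5 (181): sum1=62, sum2=233
Checksum = sum2·256 + sum1 = 233·256 + 62 = 59710 = 0xE93E.

E93E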